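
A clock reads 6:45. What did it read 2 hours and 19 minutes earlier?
Starting time: 6:45 = 405 total minutes past 12:00
Subtracting: 2 hours and 19 minutes = 139 minutes
405 - 139 = 266 minutes
= 4 hours and 26 minutes past 12:00 = 4:26

Final answer: 4:26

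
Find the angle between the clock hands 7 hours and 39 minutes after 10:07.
First find the time 7 hours and 39 minutes after 10:07.
Total minutes: 10 x 60 + 7 + 7 x 60 + 39 = 1066.
1066 mod 720 = 346 minutes = 5:46.
Now compute the angle at 5:46:
Hour hand: 5 x 30 + 46 x 0.5 = 173 degrees
Minute hand: 46 x 6 = 276 degrees
Difference: |173 - 276| = 103 degrees
The angle is 103 degrees

Final answer: 103 degrees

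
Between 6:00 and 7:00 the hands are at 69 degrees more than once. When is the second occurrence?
At t minutes past 6:00, the hour hand is at 30 x 6 + 0.5t degrees and the minute hand is at 6t degrees.
The smaller angle between them is 69 degrees when |30H - 5.5t| = 69 or |30H - 5.5t| = 291.
With H = 6, solve 30 x 6 - 5.5t = +/- target for each target:
  t = (30 x 6 - 69) / 5.5 = 20.18
  t = (30 x 6 + 69) / 5.5 = 45.27
  t = (30 x 6 - 291) / 5.5 = -20.18 (outside (0, 60))
  t = (30 x 6 + 291) / 5.5 = 85.64 (outside (0, 60))
Valid solutions in (0, 60): {20.18, 45.27} minutes.
The second occurrence is t = 45.27 minutes.
The hands form a 69-degree angle at 45.27 minutes past 6:00.

Final answer: 45.27 minutes past 6:00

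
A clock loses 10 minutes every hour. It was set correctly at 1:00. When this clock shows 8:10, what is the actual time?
For every 60 true minutes, the faulty clock advances 50 minutes, so 1 faulty-clock minute corresponds to 60/50 true minutes.
From 1:00 to 8:10 on the faulty dial is 430 minutes.
True elapsed: 430 x 60/50 = 516 minutes = 8 hours and 36 minutes.
True time: 1:00 + 8 hours and 36 minutes = 9:36.

Final answer: 9:36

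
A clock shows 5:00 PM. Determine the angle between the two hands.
Hour hand position: 5 x 30 + 0 x 0.5 = 150 degrees
Minute hand position: 0 x 6 = 0 degrees
Difference: |150 - 0| = 150 degrees
The angle between the hands is 150 degrees

Final answer: 150 degrees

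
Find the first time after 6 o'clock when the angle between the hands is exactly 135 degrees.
At t minutes past 6:00, the hour hand is at 30 x 6 + 0.5t degrees and the minute hand is at 6t degrees.
The smaller angle between them is 135 degrees when |30H - 5.5t| = 135 or |30H - 5.5t| = 225.
With H = 6, solve 30 x 6 - 5.5t = +/- target for each target:
  t = (30 x 6 - 135) / 5.5 = 8.18
  t = (30 x 6 + 135) / 5.5 = 57.27
  t = (30 x 6 - 225) / 5.5 = -8.18 (outside (0, 60))
  t = (30 x 6 + 225) / 5.5 = 73.64 (outside (0, 60))
Valid solutions in (0, 60): {8.18, 57.27} minutes.
The first occurrence is t = 8.18 minutes.
The hands form a 135-degree angle at 8.18 minutes past 6:00.

Final answer: 8.18 minutes past 6:00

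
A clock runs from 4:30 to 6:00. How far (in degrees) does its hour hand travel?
The hour hand moves 0.5 degrees per minute.
Time elapsed: 6:00 - 4:30 = 90 minutes
Angular displacement: 90 x 0.5 = 45 degrees

Final answer: 45 degrees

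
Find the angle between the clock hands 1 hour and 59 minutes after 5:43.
First find the time 1 hour and 59 minutes after 5:43.
Total minutes: 5 x 60 + 43 + 1 x 60 + 59 = 462.
462 mod 720 = 462 minutes = 7:42.
Now compute the angle at 7:42:
Hour hand: 7 x 30 + 42 x 0.5 = 231 degrees
Minute hand: 42 x 6 = 252 degrees
Difference: |231 - 252| = 21 degrees
The angle is 21 degrees

Final answer: 21 degrees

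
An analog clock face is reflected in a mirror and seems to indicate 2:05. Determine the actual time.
Reflection across the vertical (12-6) axis maps a hand at angle A degrees to (360 - A) degrees, which sends a reading of T minutes past 12:00 to (720 - T) minutes past 12:00.
Mirror reads 2:05 = 125 minutes past 12:00.
Actual time: (720 - 125) mod 720 = 595 minutes = 9:55.

Final answer: 9:55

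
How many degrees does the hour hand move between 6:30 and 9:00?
The hour hand moves 0.5 degrees per minute.
Time elapsed: 9:00 - 6:30 = 150 minutes
Angular displacement: 150 x 0.5 = 75 degrees

Final answer: 75 degrees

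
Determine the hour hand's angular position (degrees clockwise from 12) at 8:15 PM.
The hour hand moves 30 degrees per hour and 0.5 degrees per minute.
At 8:15: (8) x 30 + 15 x 0.5 = 240 + 7.5 = 247.5 degrees

Final answer: 247.5 degrees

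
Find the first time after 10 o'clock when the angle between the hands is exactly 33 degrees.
At t minutes past 10:00, the hour hand is at 30 x 10 + 0.5t degrees and the minute hand is at 6t degrees.
The smaller angle between them is 33 degrees when |30H - 5.5t| = 33 or |30H - 5.5t| = 327.
With H = 10, solve 30 x 10 - 5.5t = +/- target for each target:
  t = (30 x 10 - 33) / 5.5 = 48.55
  t = (30 x 10 + 33) / 5.5 = 60.55 (outside (0, 60))
  t = (30 x 10 - 327) / 5.5 = -4.91 (outside (0, 60))
  t = (30 x 10 + 327) / 5.5 = 114 (outside (0, 60))
Valid solutions in (0, 60): {48.55} minutes.
The first occurrence is t = 48.55 minutes.
The hands form a 33-degree angle at 48.55 minutes past 10:00.

Final answer: 48.55 minutes past 10:00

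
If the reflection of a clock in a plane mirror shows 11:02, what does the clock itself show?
Reflection across the vertical (12-6) axis maps a hand at angle A degrees to (360 - A) degrees, which sends a reading of T minutes past 12:00 to (720 - T) minutes past 12:00.
Mirror reads 11:02 = 662 minutes past 12:00.
Actual time: (720 - 662) mod 720 = 58 minutes = 12:58.

Final answer: 12:58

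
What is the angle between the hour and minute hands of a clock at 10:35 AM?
Hour hand position: 10 x 30 + 35 x 0.5 = 317.5 degrees
Minute hand position: 35 x 6 = 210 degrees
Difference: |317.5 - 210| = 107.5 degrees
The angle between the hands is 107.5 degrees

Final answer: 107.5 degrees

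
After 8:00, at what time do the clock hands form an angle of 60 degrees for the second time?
At t minutes past 8:00, the hour hand is at 30 x 8 + 0.5t degrees and the minute hand is at 6t degrees.
The smaller angle between them is 60 degrees when |30H - 5.5t| = 60 or |30H - 5.5t| = 300.
With H = 8, solve 30 x 8 - 5.5t = +/- target for each target:
  t = (30 x 8 - 60) / 5.5 = 32.73
  t = (30 x 8 + 60) / 5.5 = 54.55
  t = (30 x 8 - 300) / 5.5 = -10.91 (outside (0, 60))
  t = (30 x 8 + 300) / 5.5 = 98.18 (outside (0, 60))
Valid solutions in (0, 60): {32.73, 54.55} minutes.
The second occurrence is t = 54.55 minutes.
The hands form a 60-degree angle at 54.55 minutes past 8:00.

Final answer: 54.55 minutes past 8:00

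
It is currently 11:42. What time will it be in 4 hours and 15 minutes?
Starting time: 11:42
Adding 15 minutes to 42 minutes: 42 + 15 = 57 minutes
Adding 4 hours: 11 + 4 = 15 - 12 = 3
Final time: 3:57

Final answer: 3:57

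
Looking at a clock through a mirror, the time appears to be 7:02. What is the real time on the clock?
Reflection across the vertical (12-6) axis maps a hand at angle A degrees to (360 - A) degrees, which sends a reading of T minutes past 12:00 to (720 - T) minutes past 12:00.
Mirror reads 7:02 = 422 minutes past 12:00.
Actual time: (720 - 422) mod 720 = 298 minutes = 4:58.

Final answer: 4:58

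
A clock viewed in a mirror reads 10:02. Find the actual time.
Reflection across the vertical (12-6) axis maps a hand at angle A degrees to (360 - A) degrees, which sends a reading of T minutes past 12:00 to (720 - T) minutes past 12:00.
Mirror reads 10:02 = 602 minutes past 12:00.
Actual time: (720 - 602) mod 720 = 118 minutes = 1:58.

Final answer: 1:58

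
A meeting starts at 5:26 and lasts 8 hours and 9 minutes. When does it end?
Starting time: 5:26
Adding 9 minutes to 26 minutes: 26 + 9 = 35 minutes
Adding 8 hours: 5 + 8 = 13 - 12 = 1
Final time: 1:35

Final answer: 1:35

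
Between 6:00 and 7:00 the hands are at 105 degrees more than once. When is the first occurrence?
At t minutes past 6:00, the hour hand is at 30 x 6 + 0.5t degrees and the minute hand is at 6t degrees.
The smaller angle between them is 105 degrees when |30H - 5.5t| = 105 or |30H - 5.5t| = 255.
With H = 6, solve 30 x 6 - 5.5t = +/- target for each target:
  t = (30 x 6 - 105) / 5.5 = 13.64
  t = (30 x 6 + 105) / 5.5 = 51.82
  t = (30 x 6 - 255) / 5.5 = -13.64 (outside (0, 60))
  t = (30 x 6 + 255) / 5.5 = 79.09 (outside (0, 60))
Valid solutions in (0, 60): {13.64, 51.82} minutes.
The first occurrence is t = 13.64 minutes.
The hands form a 105-degree angle at 13.64 minutes past 6:00.

Final answer: 13.64 minutes past 6:00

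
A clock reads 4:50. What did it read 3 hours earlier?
Starting time: 4:50 = 290 total minutes past 12:00
Subtracting: 3 hours = 180 minutes
290 - 180 = 110 minutes
= 1 hour and 50 minutes past 12:00 = 1:50

Final answer: 1:50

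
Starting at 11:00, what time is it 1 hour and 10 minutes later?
Starting time: 11:00
Adding 10 minutes to 0 minutes: 0 + 10 = 10 minutes
Adding 1 hour: 11 + 1 = 12
Final time: 12:10

Final answer: 12:10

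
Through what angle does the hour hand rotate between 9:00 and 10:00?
The hour hand moves 0.5 degrees per minute.
Time elapsed: 10:00 - 9:00 = 60 minutes
Angular displacement: 60 x 0.5 = 30 degrees

Final answer: 30 degrees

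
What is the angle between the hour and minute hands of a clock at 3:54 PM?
Hour hand position: 3 x 30 + 54 x 0.5 = 117 degrees
Minute hand position: 54 x 6 = 324 degrees
Difference: |117 - 324| = 207 degrees
Since 207 > 180, the smaller angle is 360 - 207 = 153 degrees

Final answer: 153 degrees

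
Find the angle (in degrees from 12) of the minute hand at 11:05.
The minute hand moves 6 degrees per minute.
At 11:05: 5 x 6 = 30 degrees

Final answer: 30 degrees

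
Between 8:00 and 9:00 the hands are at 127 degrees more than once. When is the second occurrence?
At t minutes past 8:00, the hour hand is at 30 x 8 + 0.5t degrees and the minute hand is at 6t degrees.
The smaller angle between them is 127 degrees when |30H - 5.5t| = 127 or |30H - 5.5t| = 233.
With H = 8, solve 30 x 8 - 5.5t = +/- target for each target:
  t = (30 x 8 - 127) / 5.5 = 20.55
  t = (30 x 8 + 127) / 5.5 = 66.73 (outside (0, 60))
  t = (30 x 8 - 233) / 5.5 = 1.27
  t = (30 x 8 + 233) / 5.5 = 86 (outside (0, 60))
Valid solutions in (0, 60): {1.27, 20.55} minutes.
The second occurrence is t = 20.55 minutes.
The hands form a 127-degree angle at 20.55 minutes past 8:00.

Final answer: 20.55 minutes past 8:00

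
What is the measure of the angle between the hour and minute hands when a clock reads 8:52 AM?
Hour hand position: 8 x 30 + 52 x 0.5 = 266 degrees
Minute hand position: 52 x 6 = 312 degrees
Difference: |266 - 312| = 46 degrees
The angle between the hands is 46 degrees

Final answer: 46 degrees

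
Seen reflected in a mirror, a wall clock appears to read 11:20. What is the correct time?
Reflection across the vertical (12-6) axis maps a hand at angle A degrees to (360 - A) degrees, which sends a reading of T minutes past 12:00 to (720 - T) minutes past 12:00.
Mirror reads 11:20 = 680 minutes past 12:00.
Actual time: (720 - 680) mod 720 = 40 minutes = 12:40.

Final answer: 12:40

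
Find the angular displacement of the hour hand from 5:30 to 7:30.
The hour hand moves 0.5 degrees per minute.
Time elapsed: 7:30 - 5:30 = 120 minutes
Angular displacement: 120 x 0.5 = 60 degrees

Final answer: 60 degrees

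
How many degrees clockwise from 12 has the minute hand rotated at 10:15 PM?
The minute hand moves 6 degrees per minute.
At 10:15: 15 x 6 = 90 degrees

Final answer: 90 degrees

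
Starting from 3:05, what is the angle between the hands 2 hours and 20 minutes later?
First find the time 2 hours and 20 minutes after 3:05.
Total minutes: 3 x 60 + 5 + 2 x 60 + 20 = 325.
325 mod 720 = 325 minutes = 5:25.
Now compute the angle at 5:25:
Hour hand: 5 x 30 + 25 x 0.5 = 162.5 degrees
Minute hand: 25 x 6 = 150 degrees
Difference: |162.5 - 150| = 12.5 degrees
The angle is 12.5 degrees

Final answer: 12.5 degrees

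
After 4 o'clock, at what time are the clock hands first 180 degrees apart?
For hands to be 180 degrees apart: |30H - 5.5t| = 180
With H = 4: t = (30 x 4 + 180)/5.5 = 54.55 or t = (30 x 4 - 180)/5.5 = -10.91
First valid solution (0 < t < 60): t = 54.55 minutes
The hands are opposite at 54.55 minutes past 4:00.

Final answer: 54.55 minutes past 4:00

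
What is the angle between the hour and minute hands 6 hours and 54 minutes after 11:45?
First find the time 6 hours and 54 minutes after 11:45.
Total minutes: 11 x 60 + 45 + 6 x 60 + 54 = 1119.
1119 mod 720 = 399 minutes = 6:39.
Now compute the angle at 6:39:
Hour hand: 6 x 30 + 39 x 0.5 = 199.5 degrees
Minute hand: 39 x 6 = 234 degrees
Difference: |199.5 - 234| = 34.5 degrees
The angle is 34.5 degrees

Final answer: 34.5 degrees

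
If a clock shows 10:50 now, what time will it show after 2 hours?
Starting time: 10:50
Adding 0 minutes to 50 minutes: 50 + 0 = 50 minutes
Adding 2 hours: 10 + 2 = 12
Final time: 12:50

Final answer: 12:50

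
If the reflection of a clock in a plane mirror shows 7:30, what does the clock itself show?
Reflection across the vertical (12-6) axis maps a hand at angle A degrees to (360 - A) degrees, which sends a reading of T minutes past 12:00 to (720 - T) minutes past 12:00.
Mirror reads 7:30 = 450 minutes past 12:00.
Actual time: (720 - 450) mod 720 = 270 minutes = 4:30.

Final answer: 4:30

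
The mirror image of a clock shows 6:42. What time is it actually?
Reflection across the vertical (12-6) axis maps a hand at angle A degrees to (360 - A) degrees, which sends a reading of T minutes past 12:00 to (720 - T) minutes past 12:00.
Mirror reads 6:42 = 402 minutes past 12:00.
Actual time: (720 - 402) mod 720 = 318 minutes = 5:18.

Final answer: 5:18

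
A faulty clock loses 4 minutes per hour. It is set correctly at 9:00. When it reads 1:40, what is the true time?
For every 60 true minutes, the faulty clock advances 56 minutes, so 1 faulty-clock minute corresponds to 60/56 true minutes.
From 9:00 to 1:40 on the faulty dial is 280 minutes.
True elapsed: 280 x 60/56 = 300 minutes = 5 hours.
True time: 9:00 + 5 hours = 2:00.

Final answer: 2:00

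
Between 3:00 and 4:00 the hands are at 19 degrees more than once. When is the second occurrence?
At t minutes past 3:00, the hour hand is at 30 x 3 + 0.5t degrees and the minute hand is at 6t degrees.
The smaller angle between them is 19 degrees when |30H - 5.5t| = 19 or |30H - 5.5t| = 341.
With H = 3, solve 30 x 3 - 5.5t = +/- target for each target:
  t = (30 x 3 - 19) / 5.5 = 12.91
  t = (30 x 3 + 19) / 5.5 = 19.82
  t = (30 x 3 - 341) / 5.5 = -45.64 (outside (0, 60))
  t = (30 x 3 + 341) / 5.5 = 78.36 (outside (0, 60))
Valid solutions in (0, 60): {12.91, 19.82} minutes.
The second occurrence is t = 19.82 minutes.
The hands form a 19-degree angle at 19.82 minutes past 3:00.

Final answer: 19.82 minutes past 3:00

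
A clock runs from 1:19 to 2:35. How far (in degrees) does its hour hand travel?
The hour hand moves 0.5 degrees per minute.
Time elapsed: 2:35 - 1:19 = 76 minutes
Angular displacement: 76 x 0.5 = 38 degrees

Final answer: 38 degrees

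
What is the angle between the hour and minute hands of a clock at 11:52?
Hour hand position: 11 x 30 + 52 x 0.5 = 356 degrees
Minute hand position: 52 x 6 = 312 degrees
Difference: |356 - 312| = 44 degrees
The angle between the hands is 44 degrees

Final answer: 44 degrees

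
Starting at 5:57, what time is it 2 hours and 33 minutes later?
Starting time: 5:57
Adding 33 minutes to 57 minutes: 57 + 33 = 90 minutes = 1 hour and 30 minutes
Adding 2 hours: 5 + 2 + 1 (carry) = 8
Final time: 8:30

Final answer: 8:30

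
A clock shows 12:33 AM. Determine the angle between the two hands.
Hour hand position: 0 x 30 + 33 x 0.5 = 16.5 degrees
Minute hand position: 33 x 6 = 198 degrees
Difference: |16.5 - 198| = 181.5 degrees
Since 181.5 > 180, the smaller angle is 360 - 181.5 = 178.5 degrees

Final answer: 178.5 degrees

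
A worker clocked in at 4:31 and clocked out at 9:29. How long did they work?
From 4:31 to 9:29:
(9 x 60 + 29) - (4 x 60 + 31) = 569 - 271 = 298 minutes
= 4 hours and 58 minutes

Final answer: 4 hours and 58 minutes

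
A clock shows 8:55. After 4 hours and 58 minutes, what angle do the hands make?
First find the time 4 hours and 58 minutes after 8:55.
Total minutes: 8 x 60 + 55 + 4 x 60 + 58 = 833.
833 mod 720 = 113 minutes = 1:53.
Now compute the angle at 1:53:
Hour hand: 1 x 30 + 53 x 0.5 = 56.5 degrees
Minute hand: 53 x 6 = 318 degrees
Difference: |56.5 - 318| = 261.5 degrees
Smaller angle: 360 - 261.5 = 98.5 degrees

Final answer: 98.5 degrees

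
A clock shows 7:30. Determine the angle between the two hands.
Hour hand position: 7 x 30 + 30 x 0.5 = 225 degrees
Minute hand position: 30 x 6 = 180 degrees
Difference: |225 - 180| = 45 degrees
The angle between the hands is 45 degrees

Final answer: 45 degrees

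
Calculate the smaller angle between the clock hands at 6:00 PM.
Hour hand position: 6 x 30 + 0 x 0.5 = 180 degrees
Minute hand position: 0 x 6 = 0 degrees
Difference: |180 - 0| = 180 degrees
The angle between the hands is 180 degrees

Final answer: 180 degrees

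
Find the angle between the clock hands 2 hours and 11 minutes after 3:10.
First find the time 2 hours and 11 minutes after 3:10.
Total minutes: 3 x 60 + 10 + 2 x 60 + 11 = 321.
321 mod 720 = 321 minutes = 5:21.
Now compute the angle at 5:21:
Hour hand: 5 x 30 + 21 x 0.5 = 160.5 degrees
Minute hand: 21 x 6 = 126 degrees
Difference: |160.5 - 126| = 34.5 degrees
The angle is 34.5 degrees

Final answer: 34.5 degrees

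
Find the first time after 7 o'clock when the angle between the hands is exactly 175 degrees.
At t minutes past 7:00, the hour hand is at 30 x 7 + 0.5t degrees and the minute hand is at 6t degrees.
The smaller angle between them is 175 degrees when |30H - 5.5t| = 175 or |30H - 5.5t| = 185.
With H = 7, solve 30 x 7 - 5.5t = +/- target for each target:
  t = (30 x 7 - 175) / 5.5 = 6.36
  t = (30 x 7 + 175) / 5.5 = 70 (outside (0, 60))
  t = (30 x 7 - 185) / 5.5 = 4.55
  t = (30 x 7 + 185) / 5.5 = 71.82 (outside (0, 60))
Valid solutions in (0, 60): {4.55, 6.36} minutes.
The first occurrence is t = 4.55 minutes.
The hands form a 175-degree angle at 4.55 minutes past 7:00.

Final answer: 4.55 minutes past 7:00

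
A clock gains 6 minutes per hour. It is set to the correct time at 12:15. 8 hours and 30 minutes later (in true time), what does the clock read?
For every 60 true minutes, the faulty clock advances 60 + 6 = 66 minutes.
True elapsed: 8 hours and 30 minutes = 510 minutes.
Faulty clock advances: 510 x 66/60 = 561 minutes (drift: 51 minutes ahead).
Shown time: 12:15 + 561 minutes = 9:36.

Final answer: 9:36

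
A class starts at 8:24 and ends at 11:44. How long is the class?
From 8:24 to 11:44:
(11 x 60 + 44) - (8 x 60 + 24) = 704 - 504 = 200 minutes
= 3 hours and 20 minutes

Final answer: 3 hours and 20 minutes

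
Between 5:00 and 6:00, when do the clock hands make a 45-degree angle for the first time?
At t minutes past 5:00, the hour hand is at 30 x 5 + 0.5t degrees and the minute hand is at 6t degrees.
The smaller angle between them is 45 degrees when |30H - 5.5t| = 45 or |30H - 5.5t| = 315.
With H = 5, solve 30 x 5 - 5.5t = +/- target for each target:
  t = (30 x 5 - 45) / 5.5 = 19.09
  t = (30 x 5 + 45) / 5.5 = 35.45
  t = (30 x 5 - 315) / 5.5 = -30 (outside (0, 60))
  t = (30 x 5 + 315) / 5.5 = 84.55 (outside (0, 60))
Valid solutions in (0, 60): {19.09, 35.45} minutes.
The first occurrence is t = 19.09 minutes.
The hands form a 45-degree angle at 19.09 minutes past 5:00.

Final answer: 19.09 minutes past 5:00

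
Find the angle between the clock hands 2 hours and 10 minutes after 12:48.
First find the time 2 hours and 10 minutes after 12:48.
Total minutes: 12 x 60 + 48 + 2 x 60 + 10 = 898.
898 mod 720 = 178 minutes = 2:58.
Now compute the angle at 2:58:
Hour hand: 2 x 30 + 58 x 0.5 = 89 degrees
Minute hand: 58 x 6 = 348 degrees
Difference: |89 - 348| = 259 degrees
Smaller angle: 360 - 259 = 101 degrees

Final answer: 101 degrees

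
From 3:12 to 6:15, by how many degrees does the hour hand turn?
The hour hand moves 0.5 degrees per minute.
Time elapsed: 6:15 - 3:12 = 183 minutes
Angular displacement: 183 x 0.5 = 91.5 degrees

Final answer: 91.5 degrees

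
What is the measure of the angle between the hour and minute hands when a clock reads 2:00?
Hour hand position: 2 x 30 + 0 x 0.5 = 60 degrees
Minute hand position: 0 x 6 = 0 degrees
Difference: |60 - 0| = 60 degrees
The angle between the hands is 60 degrees

Final answer: 60 degrees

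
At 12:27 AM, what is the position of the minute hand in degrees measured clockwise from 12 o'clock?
The minute hand moves 6 degrees per minute.
At 12:27: 27 x 6 = 162 degrees

Final answer: 162 degrees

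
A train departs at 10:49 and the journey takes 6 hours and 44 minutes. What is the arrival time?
Starting time: 10:49
Adding 44 minutes to 49 minutes: 49 + 44 = 93 minutes = 1 hour and 33 minutes
Adding 6 hours: 10 + 6 + 1 (carry) = 17 - 12 = 5
Final time: 5:33

Final answer: 5:33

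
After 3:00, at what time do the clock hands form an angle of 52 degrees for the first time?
At t minutes past 3:00, the hour hand is at 30 x 3 + 0.5t degrees and the minute hand is at 6t degrees.
The smaller angle between them is 52 degrees when |30H - 5.5t| = 52 or |30H - 5.5t| = 308.
With H = 3, solve 30 x 3 - 5.5t = +/- target for each target:
  t = (30 x 3 - 52) / 5.5 = 6.91
  t = (30 x 3 + 52) / 5.5 = 25.82
  t = (30 x 3 - 308) / 5.5 = -39.64 (outside (0, 60))
  t = (30 x 3 + 308) / 5.5 = 72.36 (outside (0, 60))
Valid solutions in (0, 60): {6.91, 25.82} minutes.
The first occurrence is t = 6.91 minutes.
The hands form a 52-degree angle at 6.91 minutes past 3:00.

Final answer: 6.91 minutes past 3:00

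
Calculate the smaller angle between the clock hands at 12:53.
Hour hand position: 0 x 30 + 53 x 0.5 = 26.5 degrees
Minute hand position: 53 x 6 = 318 degrees
Difference: |26.5 - 318| = 291.5 degrees
Since 291.5 > 180, the smaller angle is 360 - 291.5 = 68.5 degrees

Final answer: 68.5 degrees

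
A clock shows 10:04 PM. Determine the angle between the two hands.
Hour hand position: 10 x 30 + 4 x 0.5 = 302 degrees
Minute hand position: 4 x 6 = 24 degrees
Difference: |302 - 24| = 278 degrees
Since 278 > 180, the smaller angle is 360 - 278 = 82 degrees

Final answer: 82 degrees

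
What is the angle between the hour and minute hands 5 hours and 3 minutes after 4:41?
First find the time 5 hours and 3 minutes after 4:41.
Total minutes: 4 x 60 + 41 + 5 x 60 + 3 = 584.
584 mod 720 = 584 minutes = 9:44.
Now compute the angle at 9:44:
Hour hand: 9 x 30 + 44 x 0.5 = 292 degrees
Minute hand: 44 x 6 = 264 degrees
Difference: |292 - 264| = 28 degrees
The angle is 28 degrees

Final answer: 28 degrees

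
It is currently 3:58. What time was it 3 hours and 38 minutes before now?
Starting time: 3:58 = 238 total minutes past 12:00
Subtracting: 3 hours and 38 minutes = 218 minutes
238 - 218 = 20 minutes
= 20 minutes past 12:00 = 12:20

Final answer: 12:20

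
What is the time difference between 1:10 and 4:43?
From 1:10 to 4:43:
(4 x 60 + 43) - (1 x 60 + 10) = 283 - 70 = 213 minutes
= 3 hours and 33 minutes

Final answer: 3 hours and 33 minutes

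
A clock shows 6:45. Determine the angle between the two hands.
Hour hand position: 6 x 30 + 45 x 0.5 = 202.5 degrees
Minute hand position: 45 x 6 = 270 degrees
Difference: |202.5 - 270| = 67.5 degrees
The angle between the hands is 67.5 degrees

Final answer: 67.5 degrees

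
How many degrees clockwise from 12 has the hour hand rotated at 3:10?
The hour hand moves 30 degrees per hour and 0.5 degrees per minute.
At 3:10: (3) x 30 + 10 x 0.5 = 90 + 5 = 95 degrees

Final answer: 95 degrees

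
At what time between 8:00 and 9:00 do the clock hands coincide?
The minute hand gains 5.5 degrees per minute on the hour hand.
At 8:00, the hour hand is at 240 degrees and the minute hand is at 0 degrees.
The gap is 240 degrees. Time to close: 240/5.5 = 60 x 8/11 = 43.64 minutes.
The hands overlap at 43.64 minutes past 8:00.

Final answer: 43.64 minutes past 8:00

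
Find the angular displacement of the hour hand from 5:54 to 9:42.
The hour hand moves 0.5 degrees per minute.
Time elapsed: 9:42 - 5:54 = 228 minutes
Angular displacement: 228 x 0.5 = 114 degrees

Final answer: 114 degrees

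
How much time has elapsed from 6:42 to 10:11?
From 6:42 to 10:11:
(10 x 60 + 11) - (6 x 60 + 42) = 611 - 402 = 209 minutes
= 3 hours and 29 minutes

Final answer: 3 hours and 29 minutes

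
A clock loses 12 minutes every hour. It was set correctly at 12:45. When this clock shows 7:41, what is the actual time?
For every 60 true minutes, the faulty clock advances 48 minutes, so 1 faulty-clock minute corresponds to 60/48 true minutes.
From 12:45 to 7:41 on the faulty dial is 416 minutes.
True elapsed: 416 x 60/48 = 520 minutes = 8 hours and 40 minutes.
True time: 12:45 + 8 hours and 40 minutes = 9:25.

Final answer: 9:25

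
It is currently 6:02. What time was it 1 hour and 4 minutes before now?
Starting time: 6:02 = 362 total minutes past 12:00
Subtracting: 1 hour and 4 minutes = 64 minutes
362 - 64 = 298 minutes
= 4 hours and 58 minutes past 12:00 = 4:58

Final answer: 4:58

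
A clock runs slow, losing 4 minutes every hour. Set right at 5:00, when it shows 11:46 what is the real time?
For every 60 true minutes, the faulty clock advances 56 minutes, so 1 faulty-clock minute corresponds to 60/56 true minutes.
From 5:00 to 11:46 on the faulty dial is 406 minutes.
True elapsed: 406 x 60/56 = 435 minutes = 7 hours and 15 minutes.
True time: 5:00 + 7 hours and 15 minutes = 12:15.

Final answer: 12:15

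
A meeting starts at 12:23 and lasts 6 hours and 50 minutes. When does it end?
Starting time: 12:23
Adding 50 minutes to 23 minutes: 23 + 50 = 73 minutes = 1 hour and 13 minutes
Adding 6 hours: 12 + 6 + 1 (carry) = 19 - 12 = 7
Final time: 7:13

Final answer: 7:13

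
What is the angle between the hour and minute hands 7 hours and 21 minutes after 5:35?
First find the time 7 hours and 21 minutes after 5:35.
Total minutes: 5 x 60 + 35 + 7 x 60 + 21 = 776.
776 mod 720 = 56 minutes = 12:56.
Now compute the angle at 12:56:
Hour hand: 0 x 30 + 56 x 0.5 = 28 degrees
Minute hand: 56 x 6 = 336 degrees
Difference: |28 - 336| = 308 degrees
Smaller angle: 360 - 308 = 52 degrees

Final answer: 52 degrees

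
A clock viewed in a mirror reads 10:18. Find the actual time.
Reflection across the vertical (12-6) axis maps a hand at angle A degrees to (360 - A) degrees, which sends a reading of T minutes past 12:00 to (720 - T) minutes past 12:00.
Mirror reads 10:18 = 618 minutes past 12:00.
Actual time: (720 - 618) mod 720 = 102 minutes = 1:42.

Final answer: 1:42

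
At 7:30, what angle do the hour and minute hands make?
Hour hand position: 7 x 30 + 30 x 0.5 = 225 degrees
Minute hand position: 30 x 6 = 180 degrees
Difference: |225 - 180| = 45 degrees
The angle between the hands is 45 degrees

Final answer: 45 degrees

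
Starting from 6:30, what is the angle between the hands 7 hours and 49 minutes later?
First find the time 7 hours and 49 minutes after 6:30.
Total minutes: 6 x 60 + 30 + 7 x 60 + 49 = 859.
859 mod 720 = 139 minutes = 2:19.
Now compute the angle at 2:19:
Hour hand: 2 x 30 + 19 x 0.5 = 69.5 degrees
Minute hand: 19 x 6 = 114 degrees
Difference: |69.5 - 114| = 44.5 degrees
The angle is 44.5 degrees

Final answer: 44.5 degrees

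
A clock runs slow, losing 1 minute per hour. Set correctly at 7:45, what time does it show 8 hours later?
For every 60 true minutes, the faulty clock advances 60 - 1 = 59 minutes.
True elapsed: 8 hours = 480 minutes.
Faulty clock advances: 480 x 59/60 = 472 minutes (drift: 8 minutes behind).
Shown time: 7:45 + 472 minutes = 3:37.

Final answer: 3:37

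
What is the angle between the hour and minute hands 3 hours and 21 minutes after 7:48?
First find the time 3 hours and 21 minutes after 7:48.
Total minutes: 7 x 60 + 48 + 3 x 60 + 21 = 669.
669 mod 720 = 669 minutes = 11:09.
Now compute the angle at 11:09:
Hour hand: 11 x 30 + 9 x 0.5 = 334.5 degrees
Minute hand: 9 x 6 = 54 degrees
Difference: |334.5 - 54| = 280.5 degrees
Smaller angle: 360 - 280.5 = 79.5 degrees

Final answer: 79.5 degrees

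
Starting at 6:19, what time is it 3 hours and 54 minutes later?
Starting time: 6:19
Adding 54 minutes to 19 minutes: 19 + 54 = 73 minutes = 1 hour and 13 minutes
Adding 3 hours: 6 + 3 + 1 (carry) = 10
Final time: 10:13

Final answer: 10:13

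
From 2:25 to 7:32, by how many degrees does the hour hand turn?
The hour hand moves 0.5 degrees per minute.
Time elapsed: 7:32 - 2:25 = 307 minutes
Angular displacement: 307 x 0.5 = 153.5 degrees

Final answer: 153.5 degrees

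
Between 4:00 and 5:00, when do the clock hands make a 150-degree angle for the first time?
At t minutes past 4:00, the hour hand is at 30 x 4 + 0.5t degrees and the minute hand is at 6t degrees.
The smaller angle between them is 150 degrees when |30H - 5.5t| = 150 or |30H - 5.5t| = 210.
With H = 4, solve 30 x 4 - 5.5t = +/- target for each target:
  t = (30 x 4 - 150) / 5.5 = -5.45 (outside (0, 60))
  t = (30 x 4 + 150) / 5.5 = 49.09
  t = (30 x 4 - 210) / 5.5 = -16.36 (outside (0, 60))
  t = (30 x 4 + 210) / 5.5 = 60 (outside (0, 60))
Valid solutions in (0, 60): {49.09} minutes.
The first occurrence is t = 49.09 minutes.
The hands form a 150-degree angle at 49.09 minutes past 4:00.

Final answer: 49.09 minutes past 4:00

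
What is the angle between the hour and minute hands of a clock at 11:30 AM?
Hour hand position: 11 x 30 + 30 x 0.5 = 345 degrees
Minute hand position: 30 x 6 = 180 degrees
Difference: |345 - 180| = 165 degrees
The angle between the hands is 165 degrees

Final answer: 165 degrees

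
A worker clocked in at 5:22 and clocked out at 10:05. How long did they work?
From 5:22 to 10:05:
(10 x 60 + 5) - (5 x 60 + 22) = 605 - 322 = 283 minutes
= 4 hours and 43 minutes

Final answer: 4 hours and 43 minutes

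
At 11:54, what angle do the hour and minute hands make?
Hour hand position: 11 x 30 + 54 x 0.5 = 357 degrees
Minute hand position: 54 x 6 = 324 degrees
Difference: |357 - 324| = 33 degrees
The angle between the hands is 33 degrees

Final answer: 33 degrees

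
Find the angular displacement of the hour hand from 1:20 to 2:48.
The hour hand moves 0.5 degrees per minute.
Time elapsed: 2:48 - 1:20 = 88 minutes
Angular displacement: 88 x 0.5 = 44 degrees

Final answer: 44 degrees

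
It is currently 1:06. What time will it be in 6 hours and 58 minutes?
Starting time: 1:06
Adding 58 minutes to 6 minutes: 6 + 58 = 64 minutes = 1 hour and 4 minutes
Adding 6 hours: 1 + 6 + 1 (carry) = 8
Final time: 8:04

Final answer: 8:04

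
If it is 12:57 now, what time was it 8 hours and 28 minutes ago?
Starting time: 12:57 = 57 total minutes past 12:00
Subtracting: 8 hours and 28 minutes = 508 minutes
57 - 508 = -451 (negative, add 12 hours = 720) = 269 minutes
= 4 hours and 29 minutes past 12:00 = 4:29

Final answer: 4:29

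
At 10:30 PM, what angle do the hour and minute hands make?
Hour hand position: 10 x 30 + 30 x 0.5 = 315 degrees
Minute hand position: 30 x 6 = 180 degrees
Difference: |315 - 180| = 135 degrees
The angle between the hands is 135 degrees

Final answer: 135 degrees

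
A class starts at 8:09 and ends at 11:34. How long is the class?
From 8:09 to 11:34:
(11 x 60 + 34) - (8 x 60 + 9) = 694 - 489 = 205 minutes
= 3 hours and 25 minutes

Final answer: 3 hours and 25 minutes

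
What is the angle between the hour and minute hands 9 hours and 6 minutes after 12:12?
First find the time 9 hours and 6 minutes after 12:12.
Total minutes: 12 x 60 + 12 + 9 x 60 + 6 = 1278.
1278 mod 720 = 558 minutes = 9:18.
Now compute the angle at 9:18:
Hour hand: 9 x 30 + 18 x 0.5 = 279 degrees
Minute hand: 18 x 6 = 108 degrees
Difference: |279 - 108| = 171 degrees
The angle is 171 degrees

Final answer: 171 degrees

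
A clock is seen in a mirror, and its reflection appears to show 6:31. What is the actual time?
Reflection across the vertical (12-6) axis maps a hand at angle A degrees to (360 - A) degrees, which sends a reading of T minutes past 12:00 to (720 - T) minutes past 12:00.
Mirror reads 6:31 = 391 minutes past 12:00.
Actual time: (720 - 391) mod 720 = 329 minutes = 5:29.

Final answer: 5:29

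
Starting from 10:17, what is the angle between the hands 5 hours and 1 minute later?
First find the time 5 hours and 1 minute after 10:17.
Total minutes: 10 x 60 + 17 + 5 x 60 + 1 = 918.
918 mod 720 = 198 minutes = 3:18.
Now compute the angle at 3:18:
Hour hand: 3 x 30 + 18 x 0.5 = 99 degrees
Minute hand: 18 x 6 = 108 degrees
Difference: |99 - 108| = 9 degrees
The angle is 9 degrees

Final answer: 9 degrees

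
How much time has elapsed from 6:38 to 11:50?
From 6:38 to 11:50:
(11 x 60 + 50) - (6 x 60 + 38) = 710 - 398 = 312 minutes
= 5 hours and 12 minutes

Final answer: 5 hours and 12 minutes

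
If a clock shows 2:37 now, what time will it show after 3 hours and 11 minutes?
Starting time: 2:37
Adding 11 minutes to 37 minutes: 37 + 11 = 48 minutes
Adding 3 hours: 2 + 3 = 5
Final time: 5:48

Final answer: 5:48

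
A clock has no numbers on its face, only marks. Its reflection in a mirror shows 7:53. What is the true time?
Reflection across the vertical (12-6) axis maps a hand at angle A degrees to (360 - A) degrees, which sends a reading of T minutes past 12:00 to (720 - T) minutes past 12:00.
Mirror reads 7:53 = 473 minutes past 12:00.
Actual time: (720 - 473) mod 720 = 247 minutes = 4:07.

Final answer: 4:07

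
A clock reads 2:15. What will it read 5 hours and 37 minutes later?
Starting time: 2:15
Adding 37 minutes to 15 minutes: 15 + 37 = 52 minutes
Adding 5 hours: 2 + 5 = 7
Final time: 7:52

Final answer: 7:52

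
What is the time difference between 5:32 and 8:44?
From 5:32 to 8:44:
(8 x 60 + 44) - (5 x 60 + 32) = 524 - 332 = 192 minutes
= 3 hours and 12 minutes

Final answer: 3 hours and 12 minutes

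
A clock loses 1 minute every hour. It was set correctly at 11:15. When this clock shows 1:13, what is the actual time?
For every 60 true minutes, the faulty clock advances 59 minutes, so 1 faulty-clock minute corresponds to 60/59 true minutes.
From 11:15 to 1:13 on the faulty dial is 118 minutes.
True elapsed: 118 x 60/59 = 120 minutes = 2 hours.
True time: 11:15 + 2 hours = 1:15.

Final answer: 1:15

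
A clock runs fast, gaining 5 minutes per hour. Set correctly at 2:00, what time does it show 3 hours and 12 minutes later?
For every 60 true minutes, the faulty clock advances 60 + 5 = 65 minutes.
True elapsed: 3 hours and 12 minutes = 192 minutes.
Faulty clock advances: 192 x 65/60 = 208 minutes (drift: 16 minutes ahead).
Shown time: 2:00 + 208 minutes = 5:28.

Final answer: 5:28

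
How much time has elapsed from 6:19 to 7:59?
From 6:19 to 7:59:
(7 x 60 + 59) - (6 x 60 + 19) = 479 - 379 = 100 minutes
= 1 hour and 40 minutes

Final answer: 1 hour and 40 minutes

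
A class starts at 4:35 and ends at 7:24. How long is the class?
From 4:35 to 7:24:
(7 x 60 + 24) - (4 x 60 + 35) = 444 - 275 = 169 minutes
= 2 hours and 49 minutes

Final answer: 2 hours and 49 minutes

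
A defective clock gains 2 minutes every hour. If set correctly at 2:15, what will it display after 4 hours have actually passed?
For every 60 true minutes, the faulty clock advances 60 + 2 = 62 minutes.
True elapsed: 4 hours = 240 minutes.
Faulty clock advances: 240 x 62/60 = 248 minutes (drift: 8 minutes ahead).
Shown time: 2:15 + 248 minutes = 6:23.

Final answer: 6:23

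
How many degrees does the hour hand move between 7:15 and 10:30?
The hour hand moves 0.5 degrees per minute.
Time elapsed: 10:30 - 7:15 = 195 minutes
Angular displacement: 195 x 0.5 = 97.5 degrees

Final answer: 97.5 degrees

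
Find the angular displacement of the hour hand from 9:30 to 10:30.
The hour hand moves 0.5 degrees per minute.
Time elapsed: 10:30 - 9:30 = 60 minutes
Angular displacement: 60 x 0.5 = 30 degrees

Final answer: 30 degrees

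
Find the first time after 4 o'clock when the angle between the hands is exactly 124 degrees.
At t minutes past 4:00, the hour hand is at 30 x 4 + 0.5t degrees and the minute hand is at 6t degrees.
The smaller angle between them is 124 degrees when |30H - 5.5t| = 124 or |30H - 5.5t| = 236.
With H = 4, solve 30 x 4 - 5.5t = +/- target for each target:
  t = (30 x 4 - 124) / 5.5 = -0.73 (outside (0, 60))
  t = (30 x 4 + 124) / 5.5 = 44.36
  t = (30 x 4 - 236) / 5.5 = -21.09 (outside (0, 60))
  t = (30 x 4 + 236) / 5.5 = 64.73 (outside (0, 60))
Valid solutions in (0, 60): {44.36} minutes.
The first occurrence is t = 44.36 minutes.
The hands form a 124-degree angle at 44.36 minutes past 4:00.

Final answer: 44.36 minutes past 4:00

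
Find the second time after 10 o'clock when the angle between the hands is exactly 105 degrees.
At t minutes past 10:00, the hour hand is at 30 x 10 + 0.5t degrees and the minute hand is at 6t degrees.
The smaller angle between them is 105 degrees when |30H - 5.5t| = 105 or |30H - 5.5t| = 255.
With H = 10, solve 30 x 10 - 5.5t = +/- target for each target:
  t = (30 x 10 - 105) / 5.5 = 35.45
  t = (30 x 10 + 105) / 5.5 = 73.64 (outside (0, 60))
  t = (30 x 10 - 255) / 5.5 = 8.18
  t = (30 x 10 + 255) / 5.5 = 100.91 (outside (0, 60))
Valid solutions in (0, 60): {8.18, 35.45} minutes.
The second occurrence is t = 35.45 minutes.
The hands form a 105-degree angle at 35.45 minutes past 10:00.

Final answer: 35.45 minutes past 10:00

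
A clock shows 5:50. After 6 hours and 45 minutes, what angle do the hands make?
First find the time 6 hours and 45 minutes after 5:50.
Total minutes: 5 x 60 + 50 + 6 x 60 + 45 = 755.
755 mod 720 = 35 minutes = 12:35.
Now compute the angle at 12:35:
Hour hand: 0 x 30 + 35 x 0.5 = 17.5 degrees
Minute hand: 35 x 6 = 210 degrees
Difference: |17.5 - 210| = 192.5 degrees
Smaller angle: 360 - 192.5 = 167.5 degrees

Final answer: 167.5 degrees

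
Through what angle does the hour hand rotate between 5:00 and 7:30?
The hour hand moves 0.5 degrees per minute.
Time elapsed: 7:30 - 5:00 = 150 minutes
Angular displacement: 150 x 0.5 = 75 degrees

Final answer: 75 degrees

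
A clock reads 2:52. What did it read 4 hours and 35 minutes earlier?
Starting time: 2:52 = 172 total minutes past 12:00
Subtracting: 4 hours and 35 minutes = 275 minutes
172 - 275 = -103 (negative, add 12 hours = 720) = 617 minutes
= 10 hours and 17 minutes past 12:00 = 10:17

Final answer: 10:17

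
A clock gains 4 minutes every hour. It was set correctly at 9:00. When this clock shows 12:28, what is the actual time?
For every 60 true minutes, the faulty clock advances 64 minutes, so 1 faulty-clock minute corresponds to 60/64 true minutes.
From 9:00 to 12:28 on the faulty dial is 208 minutes.
True elapsed: 208 x 60/64 = 195 minutes = 3 hours and 15 minutes.
True time: 9:00 + 3 hours and 15 minutes = 12:15.

Final answer: 12:15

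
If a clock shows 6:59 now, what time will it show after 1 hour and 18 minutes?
Starting time: 6:59
Adding 18 minutes to 59 minutes: 59 + 18 = 77 minutes = 1 hour and 17 minutes
Adding 1 hour: 6 + 1 + 1 (carry) = 8
Final time: 8:17

Final answer: 8:17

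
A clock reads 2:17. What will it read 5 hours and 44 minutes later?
Starting time: 2:17
Adding 44 minutes to 17 minutes: 17 + 44 = 61 minutes = 1 hour and 1 minute
Adding 5 hours: 2 + 5 + 1 (carry) = 8
Final time: 8:01

Final answer: 8:01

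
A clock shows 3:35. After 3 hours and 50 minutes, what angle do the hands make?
First find the time 3 hours and 50 minutes after 3:35.
Total minutes: 3 x 60 + 35 + 3 x 60 + 50 = 445.
445 mod 720 = 445 minutes = 7:25.
Now compute the angle at 7:25:
Hour hand: 7 x 30 + 25 x 0.5 = 222.5 degrees
Minute hand: 25 x 6 = 150 degrees
Difference: |222.5 - 150| = 72.5 degrees
The angle is 72.5 degrees

Final answer: 72.5 degrees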